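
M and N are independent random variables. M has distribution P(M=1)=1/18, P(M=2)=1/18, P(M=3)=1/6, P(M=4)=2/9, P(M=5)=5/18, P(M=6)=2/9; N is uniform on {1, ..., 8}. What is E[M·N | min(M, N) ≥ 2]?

380/17

P(min(M, N) ≥ 2) = 119/144.
Summing MN·P(x,y) over outcomes with min(M, N) ≥ 2 gives 665/36.
E[M·N | min(M, N) ≥ 2] = (665/36) / (119/144) = 380/17.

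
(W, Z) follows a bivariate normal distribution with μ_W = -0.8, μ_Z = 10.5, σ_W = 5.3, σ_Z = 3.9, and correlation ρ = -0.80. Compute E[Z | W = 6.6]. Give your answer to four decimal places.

The regression of Z on W has slope ρ·σ_Z/σ_W and passes through (μ_W, μ_Z).
E[Z | W=6.6] = 10.5 + (-0.80)·(3.9/5.3)·(6.6 − (-0.8)) = 10.5 + (-0.58868)·(7.4) = 6.1438.

6.1438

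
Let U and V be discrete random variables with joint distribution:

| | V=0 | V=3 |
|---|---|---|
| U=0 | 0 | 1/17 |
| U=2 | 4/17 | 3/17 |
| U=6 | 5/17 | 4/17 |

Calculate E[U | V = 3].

15/4

P(V = 3) = 8/17.
Σ U·P over the event = 0·(1/17) + 2·(3/17) + 6·(4/17) = 30/17.
E[U | V = 3] = (30/17) / (8/17) = 15/4.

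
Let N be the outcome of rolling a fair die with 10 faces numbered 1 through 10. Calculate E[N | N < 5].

5/2

Given N < 5, N is equally likely to be any of {1, 2, 3, 4}.
E[N | N < 5] = (1 + 2 + 3 + 4) / 4 = 5/2.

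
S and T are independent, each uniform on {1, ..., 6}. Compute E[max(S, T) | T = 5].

31/6

Outcomes with T = 5: (1,5), (2,5), (3,5), (4,5), (5,5), (6,5), each with probability 1/36.
E[max(S, T) | T = 5] = (5 + 5 + 5 + 5 + 5 + 6) / 6 = 31/6.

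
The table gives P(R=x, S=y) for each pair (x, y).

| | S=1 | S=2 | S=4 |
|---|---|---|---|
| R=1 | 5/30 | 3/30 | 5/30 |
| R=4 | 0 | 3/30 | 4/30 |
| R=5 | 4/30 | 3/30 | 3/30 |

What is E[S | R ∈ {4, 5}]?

P(R ∈ {4, 5}) = 17/30.
Summing S·P(R=x,S=y) over the conditioning event gives 22/15.
E[S | R ∈ {4, 5}] = (22/15) / (17/30) = 44/17.

44/17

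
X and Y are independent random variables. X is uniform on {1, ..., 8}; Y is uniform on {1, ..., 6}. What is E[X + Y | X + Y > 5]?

P(X + Y > 5) = 19/24.
Summing (X+Y)·P(x,y) over outcomes with X + Y > 5 gives 43/6.
E[X + Y | X + Y > 5] = (43/6) / (19/24) = 172/19.

172/19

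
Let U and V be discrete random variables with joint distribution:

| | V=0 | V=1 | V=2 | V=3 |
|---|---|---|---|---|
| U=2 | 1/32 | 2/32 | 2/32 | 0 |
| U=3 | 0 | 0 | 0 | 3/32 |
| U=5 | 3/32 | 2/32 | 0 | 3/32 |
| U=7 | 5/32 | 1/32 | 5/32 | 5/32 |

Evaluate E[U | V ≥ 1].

119/23

P(V ≥ 1) = 23/32.
Σ U·P over the event = 2·(2/32) + 2·(2/32) + 3·(3/32) + 5·(2/32) + 5·(3/32) + 7·(1/32) + 7·(5/32) + 7·(5/32) = 119/32.
E[U | V ≥ 1] = (119/32) / (23/32) = 119/23.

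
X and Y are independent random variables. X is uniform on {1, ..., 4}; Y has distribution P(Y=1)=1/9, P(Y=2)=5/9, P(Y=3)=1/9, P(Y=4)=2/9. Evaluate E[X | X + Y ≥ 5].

P(X + Y ≥ 5) = 11/18.
Summing X·P(x,y) over outcomes with X + Y ≥ 5 gives 17/9.
E[X | X + Y ≥ 5] = (17/9) / (11/18) = 34/11.

34/11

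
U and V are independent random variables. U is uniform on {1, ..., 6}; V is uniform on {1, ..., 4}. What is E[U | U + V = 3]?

3/2

Outcomes with U + V = 3: (1,2), (2,1), each with probability 1/24.
E[U | U + V = 3] = (1 + 2) / 2 = 3/2.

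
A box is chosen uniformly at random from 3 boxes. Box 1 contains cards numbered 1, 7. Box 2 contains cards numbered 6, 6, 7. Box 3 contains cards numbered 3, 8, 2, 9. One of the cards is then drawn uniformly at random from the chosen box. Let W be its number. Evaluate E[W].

95/18

E[W | box 1] = (1+7)/2 = 4.
E[W | box 2] = (6+6+7)/3 = 19/3.
E[W | box 3] = (3+8+2+9)/4 = 11/2.
E[W] = (1/3)·(4) + (1/3)·(19/3) + (1/3)·(11/2) = 95/18.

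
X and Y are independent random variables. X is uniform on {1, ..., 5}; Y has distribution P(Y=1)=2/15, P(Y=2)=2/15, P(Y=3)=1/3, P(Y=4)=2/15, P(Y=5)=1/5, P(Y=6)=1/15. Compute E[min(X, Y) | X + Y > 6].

113/35

P(X + Y > 6) = 7/15.
Summing min(X,Y)·P(x,y) over outcomes with X + Y > 6 gives 113/75.
E[min(X, Y) | X + Y > 6] = (113/75) / (7/15) = 113/35.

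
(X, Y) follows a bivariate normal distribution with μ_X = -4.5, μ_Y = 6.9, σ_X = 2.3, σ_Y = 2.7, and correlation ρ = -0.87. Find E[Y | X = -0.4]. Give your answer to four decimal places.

2.7127

For a bivariate normal, E[Y | X=x] = μ_Y + ρ·(σ_Y/σ_X)·(x − μ_X).
E[Y | X=-0.4] = 6.9 + (-0.87)·(2.7/2.3)·(-0.4 − (-4.5)) = 6.9 + (-1.0213)·(4.1) = 2.7127.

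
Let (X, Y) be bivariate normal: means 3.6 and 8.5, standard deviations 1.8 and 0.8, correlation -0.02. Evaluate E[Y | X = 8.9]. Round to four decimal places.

For a bivariate normal, E[Y | X=x] = μ_Y + ρ·(σ_Y/σ_X)·(x − μ_X).
E[Y | X=8.9] = 8.5 + (-0.02)·(0.8/1.8)·(8.9 − (3.6)) = 8.5 + (-0.0088889)·(5.3) = 8.4529.

8.4529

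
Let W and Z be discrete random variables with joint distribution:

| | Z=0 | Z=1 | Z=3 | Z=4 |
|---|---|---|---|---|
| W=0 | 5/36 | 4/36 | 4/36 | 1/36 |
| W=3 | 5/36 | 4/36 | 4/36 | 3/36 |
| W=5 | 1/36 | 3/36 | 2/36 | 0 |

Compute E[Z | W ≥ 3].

P(W ≥ 3) = 11/18.
Σ Z·P over the event = 0·(5/36) + 1·(4/36) + 3·(4/36) + 4·(3/36) + 0·(1/36) + 1·(3/36) + 3·(2/36) = 37/36.
E[Z | W ≥ 3] = (37/36) / (11/18) = 37/22.

37/22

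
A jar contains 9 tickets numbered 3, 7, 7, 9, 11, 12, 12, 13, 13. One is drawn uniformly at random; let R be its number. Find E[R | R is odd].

9

P(R is odd) = 7/9.
Σ over the event: 3·1/9 + 7·2/9 + 9·1/9 + 11·1/9 + 13·2/9 = 7.
E[R | R is odd] = (7) / (7/9) = 9.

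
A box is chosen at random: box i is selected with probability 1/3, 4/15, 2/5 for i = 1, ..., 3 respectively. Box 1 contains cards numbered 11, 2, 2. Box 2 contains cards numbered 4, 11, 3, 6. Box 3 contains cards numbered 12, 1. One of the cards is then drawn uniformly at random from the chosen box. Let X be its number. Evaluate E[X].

88/15

E[X | box 1] = (11+2+2)/3 = 5.
E[X | box 2] = (4+11+3+6)/4 = 6.
E[X | box 3] = (12+1)/2 = 13/2.
By the law of total expectation,
E[X] = (1/3)·(5) + (4/15)·(6) + (2/5)·(13/2) = 88/15.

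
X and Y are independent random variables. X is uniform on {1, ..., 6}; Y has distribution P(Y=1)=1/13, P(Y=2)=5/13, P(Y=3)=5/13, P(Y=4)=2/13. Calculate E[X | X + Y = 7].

P(X + Y = 7) = 1/6.
Summing X·P(x,y) over outcomes with X + Y = 7 gives 19/26.
E[X | X + Y = 7] = (19/26) / (1/6) = 57/13.

57/13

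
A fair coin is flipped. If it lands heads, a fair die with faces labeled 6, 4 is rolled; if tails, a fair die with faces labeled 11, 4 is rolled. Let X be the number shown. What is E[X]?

25/4

E[X | heads] = (6+4)/2 = 5.
E[X | tails] = (11+4)/2 = 15/2.
E[X] = (1/2)·(5) + (1/2)·(15/2) = 25/4.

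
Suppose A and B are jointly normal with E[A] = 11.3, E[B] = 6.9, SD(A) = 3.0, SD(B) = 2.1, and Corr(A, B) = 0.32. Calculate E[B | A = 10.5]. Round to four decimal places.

6.7208

The regression of B on A has slope ρ·σ_B/σ_A and passes through (μ_A, μ_B).
E[B | A=10.5] = 6.9 + (0.32)·(2.1/3.0)·(10.5 − (11.3)) = 6.9 + (0.224)·(-0.8) = 6.7208.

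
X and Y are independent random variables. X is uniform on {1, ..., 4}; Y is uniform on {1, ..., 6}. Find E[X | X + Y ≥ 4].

P(X + Y ≥ 4) = 7/8.
Summing X·P(x,y) over outcomes with X + Y ≥ 4 gives 7/3.
E[X | X + Y ≥ 4] = (7/3) / (7/8) = 8/3.

8/3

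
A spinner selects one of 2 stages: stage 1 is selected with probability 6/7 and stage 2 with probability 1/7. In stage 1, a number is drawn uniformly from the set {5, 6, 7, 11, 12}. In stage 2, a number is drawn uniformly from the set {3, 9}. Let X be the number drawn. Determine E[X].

E[X | stage 1] = (5+6+7+11+12)/5 = 41/5.
E[X | stage 2] = (3+9)/2 = 6.
By the law of total expectation,
E[X] = (6/7)·(41/5) + (1/7)·(6) = 276/35.

276/35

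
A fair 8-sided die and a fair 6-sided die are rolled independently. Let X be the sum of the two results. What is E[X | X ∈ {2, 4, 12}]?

P(X ∈ {2, 4, 12}) = 7/48.
Σ over the event: 2·1/48 + 4·1/16 + 12·1/16 = 25/24.
E[X | X ∈ {2, 4, 12}] = (25/24) / (7/48) = 50/7.

50/7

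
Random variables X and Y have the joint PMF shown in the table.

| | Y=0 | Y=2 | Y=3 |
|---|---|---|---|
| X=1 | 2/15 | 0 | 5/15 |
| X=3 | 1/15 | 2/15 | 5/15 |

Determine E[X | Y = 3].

P(Y = 3) = 2/3.
Σ X·P over the event = 1·(5/15) + 3·(5/15) = 4/3.
E[X | Y = 3] = (4/3) / (2/3) = 2.

2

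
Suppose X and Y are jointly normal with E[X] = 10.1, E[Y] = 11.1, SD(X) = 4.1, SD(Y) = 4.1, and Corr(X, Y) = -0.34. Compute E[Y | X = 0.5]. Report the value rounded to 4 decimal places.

14.3640

E[Y | X=x] = μ_Y + ρ(σ_Y/σ_X)(x − μ_X) for jointly normal variables.
E[Y | X=0.5] = 11.1 + (-0.34)·(4.1/4.1)·(0.5 − (10.1)) = 11.1 + (-0.34)·(-9.6) = 14.3640.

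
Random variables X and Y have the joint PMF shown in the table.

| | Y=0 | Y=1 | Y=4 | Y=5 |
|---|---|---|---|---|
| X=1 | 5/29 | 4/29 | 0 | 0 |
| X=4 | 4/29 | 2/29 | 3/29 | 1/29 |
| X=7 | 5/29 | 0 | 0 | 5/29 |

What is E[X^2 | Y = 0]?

157/7

P(Y = 0) = 14/29.
Σ X^2·P over the event = 1·(5/29) + 16·(4/29) + 49·(5/29) = 314/29.
E[X^2 | Y = 0] = (314/29) / (14/29) = 157/7.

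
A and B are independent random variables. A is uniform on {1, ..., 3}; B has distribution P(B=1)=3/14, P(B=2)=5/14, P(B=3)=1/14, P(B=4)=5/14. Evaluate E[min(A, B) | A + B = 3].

P(A + B = 3) = 4/21.
Summing min(A,B)·P(x,y) over outcomes with A + B = 3 gives 4/21.
E[min(A, B) | A + B = 3] = (4/21) / (4/21) = 1.

1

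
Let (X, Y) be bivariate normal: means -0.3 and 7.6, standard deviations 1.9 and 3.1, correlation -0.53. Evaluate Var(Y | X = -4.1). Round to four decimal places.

The conditional variance in a bivariate normal is σ_Y²(1 − ρ²), independent of x.
Var(Y | X=-4.1) = (3.1)²·(1 − (-0.53)²) = 9.61·0.7191 = 6.9106.

6.9106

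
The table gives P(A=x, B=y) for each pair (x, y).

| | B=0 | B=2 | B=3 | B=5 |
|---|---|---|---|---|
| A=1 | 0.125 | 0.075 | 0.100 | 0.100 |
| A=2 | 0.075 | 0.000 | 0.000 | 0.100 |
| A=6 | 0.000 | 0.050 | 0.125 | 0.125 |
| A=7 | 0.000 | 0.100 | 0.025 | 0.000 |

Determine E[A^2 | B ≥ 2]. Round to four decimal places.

22.0000

P(B ≥ 2) = 0.800.
Summing A^2·P(A=x,B=y) over the conditioning event gives 17.600.
E[A^2 | B ≥ 2] = (17.600) / (0.800) = 22.0000.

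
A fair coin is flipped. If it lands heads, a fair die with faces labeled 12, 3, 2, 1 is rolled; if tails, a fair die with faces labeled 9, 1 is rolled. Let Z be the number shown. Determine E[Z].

E[Z | heads] = (12+3+2+1)/4 = 9/2.
E[Z | tails] = (9+1)/2 = 5.
E[Z] = (1/2)·(9/2) + (1/2)·(5) = 19/4.

19/4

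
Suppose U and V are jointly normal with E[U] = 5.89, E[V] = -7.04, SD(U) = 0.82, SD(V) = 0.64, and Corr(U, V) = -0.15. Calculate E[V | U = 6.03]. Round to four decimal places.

For a bivariate normal, E[V | U=x] = μ_V + ρ·(σ_V/σ_U)·(x − μ_U).
E[V | U=6.03] = -7.04 + (-0.15)·(0.64/0.82)·(6.03 − (5.89)) = -7.04 + (-0.11707)·(0.14) = -7.0564.

-7.0564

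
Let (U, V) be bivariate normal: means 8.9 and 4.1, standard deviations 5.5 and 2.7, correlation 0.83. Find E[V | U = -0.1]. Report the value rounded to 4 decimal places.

0.4329

For a bivariate normal, E[V | U=x] = μ_V + ρ·(σ_V/σ_U)·(x − μ_U).
E[V | U=-0.1] = 4.1 + (0.83)·(2.7/5.5)·(-0.1 − (8.9)) = 4.1 + (0.407455)·(-9) = 0.4329.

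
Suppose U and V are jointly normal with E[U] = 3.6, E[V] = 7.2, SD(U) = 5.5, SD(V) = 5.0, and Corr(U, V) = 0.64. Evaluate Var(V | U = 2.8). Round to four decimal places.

For a bivariate normal, Var(V | U=x) = σ_V²(1 − ρ²).
Var(V | U=2.8) = (5.0)²·(1 − (0.64)²) = 25·0.5904 = 14.7600.

14.7600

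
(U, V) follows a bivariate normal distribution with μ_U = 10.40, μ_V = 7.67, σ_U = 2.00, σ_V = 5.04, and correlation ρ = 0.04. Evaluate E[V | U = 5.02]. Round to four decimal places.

The regression of V on U has slope ρ·σ_V/σ_U and passes through (μ_U, μ_V).
E[V | U=5.02] = 7.67 + (0.04)·(5.04/2.00)·(5.02 − (10.40)) = 7.67 + (0.1008)·(-5.38) = 7.1277.

7.1277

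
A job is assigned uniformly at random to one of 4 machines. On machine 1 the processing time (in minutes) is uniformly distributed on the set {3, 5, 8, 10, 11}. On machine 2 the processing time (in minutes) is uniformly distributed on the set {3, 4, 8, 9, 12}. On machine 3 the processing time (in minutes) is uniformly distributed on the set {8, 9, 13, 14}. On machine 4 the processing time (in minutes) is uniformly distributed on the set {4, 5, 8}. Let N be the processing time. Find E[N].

469/60

E[N | machine 1] = (3+5+8+10+11)/5 = 37/5.
E[N | machine 2] = (3+4+8+9+12)/5 = 36/5.
E[N | machine 3] = (8+9+13+14)/4 = 11.
E[N | machine 4] = (4+5+8)/3 = 17/3.
E[N] = (1/4)·(37/5) + (1/4)·(36/5) + (1/4)·(11) + (1/4)·(17/3) = 469/60.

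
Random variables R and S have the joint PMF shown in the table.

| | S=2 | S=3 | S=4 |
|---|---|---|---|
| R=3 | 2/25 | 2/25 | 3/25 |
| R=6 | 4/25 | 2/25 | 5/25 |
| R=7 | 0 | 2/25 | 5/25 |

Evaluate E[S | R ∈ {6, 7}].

P(R ∈ {6, 7}) = 18/25.
Σ S·P over the event = 2·(4/25) + 3·(2/25) + 4·(5/25) + 3·(2/25) + 4·(5/25) = 12/5.
E[S | R ∈ {6, 7}] = (12/5) / (18/25) = 10/3.

10/3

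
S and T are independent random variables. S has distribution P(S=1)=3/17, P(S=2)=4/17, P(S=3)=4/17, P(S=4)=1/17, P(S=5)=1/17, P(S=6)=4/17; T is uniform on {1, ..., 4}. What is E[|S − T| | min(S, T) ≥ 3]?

P(min(S, T) ≥ 3) = 5/17.
Summing |S−T|·P(x,y) over outcomes with min(S, T) ≥ 3 gives 7/17.
E[|S − T| | min(S, T) ≥ 3] = (7/17) / (5/17) = 7/5.

7/5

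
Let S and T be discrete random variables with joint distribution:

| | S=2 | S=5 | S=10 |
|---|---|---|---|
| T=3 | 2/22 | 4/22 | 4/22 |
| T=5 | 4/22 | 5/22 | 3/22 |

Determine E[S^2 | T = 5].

147/4

P(T = 5) = 6/11.
Σ S^2·P over the event = 4·(4/22) + 25·(5/22) + 100·(3/22) = 441/22.
E[S^2 | T = 5] = (441/22) / (6/11) = 147/4.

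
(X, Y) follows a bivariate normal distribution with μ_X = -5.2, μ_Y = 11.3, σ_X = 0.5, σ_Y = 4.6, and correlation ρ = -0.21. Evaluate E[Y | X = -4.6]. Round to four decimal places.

E[Y | X=x] = μ_Y + ρ(σ_Y/σ_X)(x − μ_X) for jointly normal variables.
E[Y | X=-4.6] = 11.3 + (-0.21)·(4.6/0.5)·(-4.6 − (-5.2)) = 11.3 + (-1.932)·(0.6) = 10.1408.

10.1408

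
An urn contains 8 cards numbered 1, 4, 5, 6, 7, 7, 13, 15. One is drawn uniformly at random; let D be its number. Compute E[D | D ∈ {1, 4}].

P(D ∈ {1, 4}) = 1/4.
Σ over the event: 1·1/8 + 4·1/8 = 5/8.
E[D | D ∈ {1, 4}] = (5/8) / (1/4) = 5/2.

5/2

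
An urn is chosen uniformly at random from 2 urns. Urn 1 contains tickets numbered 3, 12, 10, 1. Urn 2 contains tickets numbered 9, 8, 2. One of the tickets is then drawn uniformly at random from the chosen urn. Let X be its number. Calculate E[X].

77/12

E[X | urn 1] = (3+12+10+1)/4 = 13/2.
E[X | urn 2] = (9+8+2)/3 = 19/3.
E[X] = (1/2)·(13/2) + (1/2)·(19/3) = 77/12.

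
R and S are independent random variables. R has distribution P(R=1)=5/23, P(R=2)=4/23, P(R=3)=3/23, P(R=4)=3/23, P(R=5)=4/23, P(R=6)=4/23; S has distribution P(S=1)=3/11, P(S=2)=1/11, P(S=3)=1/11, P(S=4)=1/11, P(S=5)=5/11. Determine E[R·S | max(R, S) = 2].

50/21

P(max(R, S) = 2) = 21/253.
Summing RS·P(x,y) over outcomes with max(R, S) = 2 gives 50/253.
E[R·S | max(R, S) = 2] = (50/253) / (21/253) = 50/21.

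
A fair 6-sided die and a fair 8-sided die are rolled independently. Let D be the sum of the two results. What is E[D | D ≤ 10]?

132/19

P(D ≤ 10) = 19/24.
E[D | D ≤ 10] = (11/2) / (19/24) = 132/19.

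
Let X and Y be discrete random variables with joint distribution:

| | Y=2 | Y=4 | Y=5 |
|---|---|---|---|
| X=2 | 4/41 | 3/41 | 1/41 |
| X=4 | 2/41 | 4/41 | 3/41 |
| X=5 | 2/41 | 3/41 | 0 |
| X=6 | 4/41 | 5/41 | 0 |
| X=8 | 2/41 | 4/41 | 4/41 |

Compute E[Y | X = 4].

P(X = 4) = 9/41.
Σ Y·P over the event = 2·(2/41) + 4·(4/41) + 5·(3/41) = 35/41.
E[Y | X = 4] = (35/41) / (9/41) = 35/9.

35/9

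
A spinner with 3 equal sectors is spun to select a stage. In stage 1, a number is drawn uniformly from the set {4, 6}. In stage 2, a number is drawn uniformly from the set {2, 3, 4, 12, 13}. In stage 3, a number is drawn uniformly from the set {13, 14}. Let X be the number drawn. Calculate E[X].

253/30

E[X | stage 1] = (4+6)/2 = 5.
E[X | stage 2] = (2+3+4+12+13)/5 = 34/5.
E[X | stage 3] = (13+14)/2 = 27/2.
By the law of total expectation,
E[X] = (1/3)·(5) + (1/3)·(34/5) + (1/3)·(27/2) = 253/30.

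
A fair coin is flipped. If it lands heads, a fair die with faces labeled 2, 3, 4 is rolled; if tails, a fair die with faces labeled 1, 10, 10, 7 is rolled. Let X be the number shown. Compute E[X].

5

E[X | heads] = (2+3+4)/3 = 3.
E[X | tails] = (1+10+10+7)/4 = 7.
By the law of total expectation,
E[X] = (1/2)·(3) + (1/2)·(7) = 5.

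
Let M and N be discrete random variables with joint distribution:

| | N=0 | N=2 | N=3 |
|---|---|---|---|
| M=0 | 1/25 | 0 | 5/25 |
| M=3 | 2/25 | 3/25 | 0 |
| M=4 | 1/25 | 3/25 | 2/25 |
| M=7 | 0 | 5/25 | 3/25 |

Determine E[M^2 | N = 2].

P(N = 2) = 11/25.
Σ M^2·P over the event = 9·(3/25) + 16·(3/25) + 49·(5/25) = 64/5.
E[M^2 | N = 2] = (64/5) / (11/25) = 320/11.

320/11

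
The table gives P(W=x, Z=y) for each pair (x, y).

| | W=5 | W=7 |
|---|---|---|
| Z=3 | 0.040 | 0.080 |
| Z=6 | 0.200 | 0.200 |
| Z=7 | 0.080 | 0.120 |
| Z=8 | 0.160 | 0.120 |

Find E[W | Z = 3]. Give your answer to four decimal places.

6.3333

P(Z = 3) = 0.120.
Σ W·P over the event = 5·(0.040) + 7·(0.080) = 0.760.
E[W | Z = 3] = (0.760) / (0.120) = 6.3333.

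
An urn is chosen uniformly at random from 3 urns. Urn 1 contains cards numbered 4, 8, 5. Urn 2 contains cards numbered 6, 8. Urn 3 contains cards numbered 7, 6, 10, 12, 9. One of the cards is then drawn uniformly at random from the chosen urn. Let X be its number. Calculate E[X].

322/45

E[X | urn 1] = (4+8+5)/3 = 17/3.
E[X | urn 2] = (6+8)/2 = 7.
E[X | urn 3] = (7+6+10+12+9)/5 = 44/5.
By the law of total expectation,
E[X] = (1/3)·(17/3) + (1/3)·(7) + (1/3)·(44/5) = 322/45.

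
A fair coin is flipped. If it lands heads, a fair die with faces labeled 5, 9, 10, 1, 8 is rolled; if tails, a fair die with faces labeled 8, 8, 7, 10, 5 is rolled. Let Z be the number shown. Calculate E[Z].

E[Z | heads] = (5+9+10+1+8)/5 = 33/5.
E[Z | tails] = (8+8+7+10+5)/5 = 38/5.
E[Z] = (1/2)·(33/5) + (1/2)·(38/5) = 71/10.

71/10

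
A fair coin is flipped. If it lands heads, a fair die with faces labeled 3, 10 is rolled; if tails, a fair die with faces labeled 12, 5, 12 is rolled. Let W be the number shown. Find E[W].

97/12

E[W | heads] = (3+10)/2 = 13/2.
E[W | tails] = (12+5+12)/3 = 29/3.
By the law of total expectation,
E[W] = (1/2)·(13/2) + (1/2)·(29/3) = 97/12.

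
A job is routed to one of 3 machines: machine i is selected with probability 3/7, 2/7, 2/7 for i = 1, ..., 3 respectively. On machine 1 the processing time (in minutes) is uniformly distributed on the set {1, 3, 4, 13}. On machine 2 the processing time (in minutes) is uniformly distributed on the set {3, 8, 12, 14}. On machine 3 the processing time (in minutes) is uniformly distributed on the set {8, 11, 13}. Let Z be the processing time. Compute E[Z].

667/84

E[Z | machine 1] = (1+3+4+13)/4 = 21/4.
E[Z | machine 2] = (3+8+12+14)/4 = 37/4.
E[Z | machine 3] = (8+11+13)/3 = 32/3.
E[Z] = (3/7)·(21/4) + (2/7)·(37/4) + (2/7)·(32/3) = 667/84.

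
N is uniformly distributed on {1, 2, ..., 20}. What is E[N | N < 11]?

11/2

Given N < 11, N is equally likely to be any of {1, 2, 3, 4, 5, 6, 7, 8, 9, 10}.
E[N | N < 11] = (1 + 2 + 3 + 4 + 5 + 6 + 7 + 8 + 9 + 10) / 10 = 11/2.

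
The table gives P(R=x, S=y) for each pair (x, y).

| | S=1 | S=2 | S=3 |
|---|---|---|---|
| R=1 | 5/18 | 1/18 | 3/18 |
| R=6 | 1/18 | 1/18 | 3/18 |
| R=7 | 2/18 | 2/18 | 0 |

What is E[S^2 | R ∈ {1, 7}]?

46/13

P(R ∈ {1, 7}) = 13/18.
Σ S^2·P over the event = 1·(5/18) + 4·(1/18) + 9·(3/18) + 1·(2/18) + 4·(2/18) = 23/9.
E[S^2 | R ∈ {1, 7}] = (23/9) / (13/18) = 46/13.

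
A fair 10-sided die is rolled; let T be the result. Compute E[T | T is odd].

5

Given T is odd, T is equally likely to be any of {1, 3, 5, 7, 9}.
E[T | T is odd] = (1 + 3 + 5 + 7 + 9) / 5 = 5.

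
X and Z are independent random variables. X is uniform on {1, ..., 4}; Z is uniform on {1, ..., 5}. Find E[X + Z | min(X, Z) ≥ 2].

P(min(X, Z) ≥ 2) = 3/5.
Summing (X+Z)·P(x,y) over outcomes with min(X, Z) ≥ 2 gives 39/10.
E[X + Z | min(X, Z) ≥ 2] = (39/10) / (3/5) = 13/2.

13/2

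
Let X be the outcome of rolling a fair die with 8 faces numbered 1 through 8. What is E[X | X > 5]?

Given X > 5, X is equally likely to be any of {6, 7, 8}.
E[X | X > 5] = (6 + 7 + 8) / 3 = 7.

7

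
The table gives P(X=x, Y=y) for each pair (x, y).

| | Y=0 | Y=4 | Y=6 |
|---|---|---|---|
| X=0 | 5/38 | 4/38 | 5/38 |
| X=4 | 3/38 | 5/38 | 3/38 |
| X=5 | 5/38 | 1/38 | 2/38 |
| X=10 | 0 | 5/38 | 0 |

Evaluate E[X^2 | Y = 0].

173/13

P(Y = 0) = 13/38.
Summing X^2·P(X=x,Y=y) over the conditioning event gives 173/38.
E[X^2 | Y = 0] = (173/38) / (13/38) = 173/13.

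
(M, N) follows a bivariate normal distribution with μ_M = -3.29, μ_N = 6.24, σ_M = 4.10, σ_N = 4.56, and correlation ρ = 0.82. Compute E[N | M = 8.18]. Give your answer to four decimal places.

For a bivariate normal, E[N | M=x] = μ_N + ρ·(σ_N/σ_M)·(x − μ_M).
E[N | M=8.18] = 6.24 + (0.82)·(4.56/4.10)·(8.18 − (-3.29)) = 6.24 + (0.912)·(11.47) = 16.7006.

16.7006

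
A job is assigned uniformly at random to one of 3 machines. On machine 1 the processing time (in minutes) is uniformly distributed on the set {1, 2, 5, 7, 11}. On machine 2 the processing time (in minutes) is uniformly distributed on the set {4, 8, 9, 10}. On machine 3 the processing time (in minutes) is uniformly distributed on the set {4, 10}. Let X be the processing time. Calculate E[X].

E[X | machine 1] = (1+2+5+7+11)/5 = 26/5.
E[X | machine 2] = (4+8+9+10)/4 = 31/4.
E[X | machine 3] = (4+10)/2 = 7.
By the law of total expectation,
E[X] = (1/3)·(26/5) + (1/3)·(31/4) + (1/3)·(7) = 133/20.

133/20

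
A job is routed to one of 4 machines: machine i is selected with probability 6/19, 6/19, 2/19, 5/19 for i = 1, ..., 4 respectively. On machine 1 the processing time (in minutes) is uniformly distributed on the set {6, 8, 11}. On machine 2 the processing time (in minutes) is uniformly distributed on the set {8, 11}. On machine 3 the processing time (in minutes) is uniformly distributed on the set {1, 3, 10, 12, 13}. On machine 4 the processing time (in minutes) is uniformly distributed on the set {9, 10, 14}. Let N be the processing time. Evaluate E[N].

888/95

E[N | machine 1] = (6+8+11)/3 = 25/3.
E[N | machine 2] = (8+11)/2 = 19/2.
E[N | machine 3] = (1+3+10+12+13)/5 = 39/5.
E[N | machine 4] = (9+10+14)/3 = 11.
By the law of total expectation,
E[N] = (6/19)·(25/3) + (6/19)·(19/2) + (2/19)·(39/5) + (5/19)·(11) = 888/95.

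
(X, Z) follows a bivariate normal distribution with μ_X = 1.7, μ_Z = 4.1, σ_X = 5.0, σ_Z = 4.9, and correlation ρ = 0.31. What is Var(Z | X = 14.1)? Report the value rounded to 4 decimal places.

21.7026

For a bivariate normal, Var(Z | X=x) = σ_Z²(1 − ρ²).
Var(Z | X=14.1) = (4.9)²·(1 − (0.31)²) = 24.01·0.9039 = 21.7026.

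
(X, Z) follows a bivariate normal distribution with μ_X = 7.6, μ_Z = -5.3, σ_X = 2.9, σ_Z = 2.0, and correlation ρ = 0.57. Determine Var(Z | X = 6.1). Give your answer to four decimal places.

The conditional variance in a bivariate normal is σ_Z²(1 − ρ²), independent of x.
Var(Z | X=6.1) = (2.0)²·(1 − (0.57)²) = 4·0.6751 = 2.7004.

2.7004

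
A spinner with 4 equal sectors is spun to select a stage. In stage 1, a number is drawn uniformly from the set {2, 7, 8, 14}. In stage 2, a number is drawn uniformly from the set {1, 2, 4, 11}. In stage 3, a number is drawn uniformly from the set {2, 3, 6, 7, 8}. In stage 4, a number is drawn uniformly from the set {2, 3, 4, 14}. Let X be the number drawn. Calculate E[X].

E[X | stage 1] = (2+7+8+14)/4 = 31/4.
E[X | stage 2] = (1+2+4+11)/4 = 9/2.
E[X | stage 3] = (2+3+6+7+8)/5 = 26/5.
E[X | stage 4] = (2+3+4+14)/4 = 23/4.
E[X] = (1/4)·(31/4) + (1/4)·(9/2) + (1/4)·(26/5) + (1/4)·(23/4) = 29/5.

29/5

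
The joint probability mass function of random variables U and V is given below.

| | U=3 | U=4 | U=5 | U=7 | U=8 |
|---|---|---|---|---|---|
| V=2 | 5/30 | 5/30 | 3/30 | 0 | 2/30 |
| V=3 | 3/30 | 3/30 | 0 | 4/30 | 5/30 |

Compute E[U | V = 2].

22/5

P(V = 2) = 1/2.
Σ U·P over the event = 3·(5/30) + 4·(5/30) + 5·(3/30) + 8·(2/30) = 11/5.
E[U | V = 2] = (11/5) / (1/2) = 22/5.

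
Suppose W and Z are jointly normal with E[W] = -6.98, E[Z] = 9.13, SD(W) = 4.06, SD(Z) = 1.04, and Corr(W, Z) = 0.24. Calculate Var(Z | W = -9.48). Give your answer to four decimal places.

1.0193

Var(Z | W=x) = (1 − ρ²)·σ_Z².
Var(Z | W=-9.48) = (1.04)²·(1 − (0.24)²) = 1.0816·0.9424 = 1.0193.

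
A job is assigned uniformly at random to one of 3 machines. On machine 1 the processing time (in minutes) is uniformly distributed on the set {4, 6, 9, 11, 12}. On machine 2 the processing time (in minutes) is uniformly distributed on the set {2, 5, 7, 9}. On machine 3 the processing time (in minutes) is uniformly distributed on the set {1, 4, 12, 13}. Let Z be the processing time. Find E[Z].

433/60

E[Z | machine 1] = (4+6+9+11+12)/5 = 42/5.
E[Z | machine 2] = (2+5+7+9)/4 = 23/4.
E[Z | machine 3] = (1+4+12+13)/4 = 15/2.
By the law of total expectation,
E[Z] = (1/3)·(42/5) + (1/3)·(23/4) + (1/3)·(15/2) = 433/60.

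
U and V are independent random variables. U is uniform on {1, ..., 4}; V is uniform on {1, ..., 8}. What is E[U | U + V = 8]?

5/2

P(U + V = 8) = 1/8.
Summing U·P(x,y) over outcomes with U + V = 8 gives 5/16.
E[U | U + V = 8] = (5/16) / (1/8) = 5/2.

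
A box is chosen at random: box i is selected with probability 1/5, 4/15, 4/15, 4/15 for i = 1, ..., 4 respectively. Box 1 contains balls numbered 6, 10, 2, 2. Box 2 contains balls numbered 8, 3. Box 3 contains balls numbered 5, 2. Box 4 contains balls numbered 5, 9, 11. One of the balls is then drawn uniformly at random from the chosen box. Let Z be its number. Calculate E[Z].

E[Z | box 1] = (6+10+2+2)/4 = 5.
E[Z | box 2] = (8+3)/2 = 11/2.
E[Z | box 3] = (5+2)/2 = 7/2.
E[Z | box 4] = (5+9+11)/3 = 25/3.
By the law of total expectation,
E[Z] = (1/5)·(5) + (4/15)·(11/2) + (4/15)·(7/2) + (4/15)·(25/3) = 253/45.

253/45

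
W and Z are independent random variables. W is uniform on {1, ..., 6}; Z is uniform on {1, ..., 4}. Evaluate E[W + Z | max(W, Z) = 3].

24/5

Outcomes with max(W, Z) = 3: (1,3), (2,3), (3,1), (3,2), (3,3), each with probability 1/24.
E[W + Z | max(W, Z) = 3] = (4 + 5 + 4 + 5 + 6) / 5 = 24/5.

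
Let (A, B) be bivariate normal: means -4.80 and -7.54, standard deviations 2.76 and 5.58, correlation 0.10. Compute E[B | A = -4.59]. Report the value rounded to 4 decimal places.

The regression of B on A has slope ρ·σ_B/σ_A and passes through (μ_A, μ_B).
E[B | A=-4.59] = -7.54 + (0.10)·(5.58/2.76)·(-4.59 − (-4.80)) = -7.54 + (0.20217)·(0.21) = -7.4975.

-7.4975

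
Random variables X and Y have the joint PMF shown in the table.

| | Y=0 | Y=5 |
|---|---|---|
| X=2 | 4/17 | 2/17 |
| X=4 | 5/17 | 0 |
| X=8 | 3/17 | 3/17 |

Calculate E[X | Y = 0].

P(Y = 0) = 12/17.
Σ X·P over the event = 2·(4/17) + 4·(5/17) + 8·(3/17) = 52/17.
E[X | Y = 0] = (52/17) / (12/17) = 13/3.

13/3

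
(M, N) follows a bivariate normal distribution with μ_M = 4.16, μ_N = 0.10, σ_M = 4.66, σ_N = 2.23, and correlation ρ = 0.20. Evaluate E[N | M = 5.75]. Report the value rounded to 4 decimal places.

For a bivariate normal, E[N | M=x] = μ_N + ρ·(σ_N/σ_M)·(x − μ_M).
E[N | M=5.75] = 0.10 + (0.20)·(2.23/4.66)·(5.75 − (4.16)) = 0.10 + (0.095708)·(1.59) = 0.2522.

0.2522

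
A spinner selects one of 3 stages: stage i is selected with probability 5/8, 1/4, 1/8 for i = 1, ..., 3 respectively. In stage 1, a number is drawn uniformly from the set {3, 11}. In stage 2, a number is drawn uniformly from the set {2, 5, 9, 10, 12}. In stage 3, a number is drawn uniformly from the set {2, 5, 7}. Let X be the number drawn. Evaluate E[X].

E[X | stage 1] = (3+11)/2 = 7.
E[X | stage 2] = (2+5+9+10+12)/5 = 38/5.
E[X | stage 3] = (2+5+7)/3 = 14/3.
E[X] = (5/8)·(7) + (1/4)·(38/5) + (1/8)·(14/3) = 823/120.

823/120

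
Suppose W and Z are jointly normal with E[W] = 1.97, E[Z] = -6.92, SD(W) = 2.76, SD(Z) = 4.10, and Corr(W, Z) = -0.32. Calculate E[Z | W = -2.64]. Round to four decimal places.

-4.7286

For a bivariate normal, E[Z | W=x] = μ_Z + ρ·(σ_Z/σ_W)·(x − μ_W).
E[Z | W=-2.64] = -6.92 + (-0.32)·(4.10/2.76)·(-2.64 − (1.97)) = -6.92 + (-0.47536)·(-4.61) = -4.7286.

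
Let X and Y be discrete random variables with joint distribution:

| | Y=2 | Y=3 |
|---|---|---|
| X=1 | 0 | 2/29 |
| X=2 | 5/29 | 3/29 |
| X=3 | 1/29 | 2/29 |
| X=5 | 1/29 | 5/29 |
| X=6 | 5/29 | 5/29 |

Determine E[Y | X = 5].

17/6

P(X = 5) = 6/29.
Σ Y·P over the event = 2·(1/29) + 3·(5/29) = 17/29.
E[Y | X = 5] = (17/29) / (6/29) = 17/6.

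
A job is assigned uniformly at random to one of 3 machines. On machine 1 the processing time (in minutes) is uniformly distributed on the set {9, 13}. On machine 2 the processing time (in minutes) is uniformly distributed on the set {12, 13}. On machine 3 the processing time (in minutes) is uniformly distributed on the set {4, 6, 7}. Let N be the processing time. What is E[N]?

E[N | machine 1] = (9+13)/2 = 11.
E[N | machine 2] = (12+13)/2 = 25/2.
E[N | machine 3] = (4+6+7)/3 = 17/3.
By the law of total expectation,
E[N] = (1/3)·(11) + (1/3)·(25/2) + (1/3)·(17/3) = 175/18.

175/18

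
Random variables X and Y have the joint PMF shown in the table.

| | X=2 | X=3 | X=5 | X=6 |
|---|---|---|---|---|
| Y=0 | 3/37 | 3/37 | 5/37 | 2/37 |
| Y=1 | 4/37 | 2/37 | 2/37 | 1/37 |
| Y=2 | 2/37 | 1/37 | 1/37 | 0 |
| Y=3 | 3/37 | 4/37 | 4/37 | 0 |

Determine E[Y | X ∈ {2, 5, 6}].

P(X ∈ {2, 5, 6}) = 27/37.
Summing Y·P(X=x,Y=y) over the conditioning event gives 34/37.
E[Y | X ∈ {2, 5, 6}] = (34/37) / (27/37) = 34/27.

34/27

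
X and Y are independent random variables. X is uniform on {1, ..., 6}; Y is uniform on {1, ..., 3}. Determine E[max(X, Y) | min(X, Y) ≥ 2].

41/10

Outcomes with min(X, Y) ≥ 2: (2,2), (2,3), (3,2), (3,3), (4,2), (4,3), (5,2), (5,3), (6,2), (6,3), each with probability 1/18.
E[max(X, Y) | min(X, Y) ≥ 2] = (2 + 3 + 3 + 3 + 4 + 4 + 5 + 5 + 6 + 6) / 10 = 41/10.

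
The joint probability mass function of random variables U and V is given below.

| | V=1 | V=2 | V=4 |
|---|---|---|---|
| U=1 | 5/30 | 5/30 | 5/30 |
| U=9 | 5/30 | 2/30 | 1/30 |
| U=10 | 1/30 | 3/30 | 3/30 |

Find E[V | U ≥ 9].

P(U ≥ 9) = 1/2.
Summing V·P(U=x,V=y) over the conditioning event gives 16/15.
E[V | U ≥ 9] = (16/15) / (1/2) = 32/15.

32/15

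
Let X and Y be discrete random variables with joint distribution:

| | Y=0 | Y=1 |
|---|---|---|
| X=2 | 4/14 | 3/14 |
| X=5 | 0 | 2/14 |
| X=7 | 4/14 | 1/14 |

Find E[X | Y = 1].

23/6

P(Y = 1) = 3/7.
Σ X·P over the event = 2·(3/14) + 5·(2/14) + 7·(1/14) = 23/14.
E[X | Y = 1] = (23/14) / (3/7) = 23/6.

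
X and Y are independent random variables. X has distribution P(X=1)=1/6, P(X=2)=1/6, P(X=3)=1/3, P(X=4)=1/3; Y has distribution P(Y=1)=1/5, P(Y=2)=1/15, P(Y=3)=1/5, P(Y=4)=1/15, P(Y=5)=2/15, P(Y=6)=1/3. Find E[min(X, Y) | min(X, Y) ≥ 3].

P(min(X, Y) ≥ 3) = 22/45.
Summing min(X,Y)·P(x,y) over outcomes with min(X, Y) ≥ 3 gives 74/45.
E[min(X, Y) | min(X, Y) ≥ 3] = (74/45) / (22/45) = 37/11.

37/11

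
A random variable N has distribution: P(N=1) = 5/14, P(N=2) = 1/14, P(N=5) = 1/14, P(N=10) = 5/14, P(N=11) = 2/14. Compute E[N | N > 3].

P(N > 3) = 4/7.
Σ over the event: 5·1/14 + 10·5/14 + 11·1/7 = 11/2.
E[N | N > 3] = (11/2) / (4/7) = 77/8.

77/8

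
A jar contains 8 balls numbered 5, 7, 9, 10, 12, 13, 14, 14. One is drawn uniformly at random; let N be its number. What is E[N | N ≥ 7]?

79/7

P(N ≥ 7) = 7/8.
Σ over the event: 7·1/8 + 9·1/8 + 10·1/8 + 12·1/8 + 13·1/8 + 14·1/4 = 79/8.
E[N | N ≥ 7] = (79/8) / (7/8) = 79/7.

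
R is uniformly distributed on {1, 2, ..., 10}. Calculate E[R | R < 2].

Given R < 2, R is equally likely to be any of {1}.
E[R | R < 2] = (1) / 1 = 1.

1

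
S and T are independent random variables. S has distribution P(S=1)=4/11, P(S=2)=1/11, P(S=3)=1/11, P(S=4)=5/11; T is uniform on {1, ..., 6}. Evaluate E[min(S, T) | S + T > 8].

43/11

P(S + T > 8) = 1/6.
Summing min(S,T)·P(x,y) over outcomes with S + T > 8 gives 43/66.
E[min(S, T) | S + T > 8] = (43/66) / (1/6) = 43/11.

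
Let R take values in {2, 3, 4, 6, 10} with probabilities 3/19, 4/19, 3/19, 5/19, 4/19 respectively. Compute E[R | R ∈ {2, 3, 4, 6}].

P(R ∈ {2, 3, 4, 6}) = 15/19.
Σ over the event: 2·3/19 + 3·4/19 + 4·3/19 + 6·5/19 = 60/19.
E[R | R ∈ {2, 3, 4, 6}] = (60/19) / (15/19) = 4.

4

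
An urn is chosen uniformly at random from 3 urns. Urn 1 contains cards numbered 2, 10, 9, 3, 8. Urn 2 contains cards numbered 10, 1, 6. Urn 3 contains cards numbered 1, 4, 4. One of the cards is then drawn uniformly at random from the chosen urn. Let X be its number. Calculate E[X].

226/45

E[X | urn 1] = (2+10+9+3+8)/5 = 32/5.
E[X | urn 2] = (10+1+6)/3 = 17/3.
E[X | urn 3] = (1+4+4)/3 = 3.
E[X] = (1/3)·(32/5) + (1/3)·(17/3) + (1/3)·(3) = 226/45.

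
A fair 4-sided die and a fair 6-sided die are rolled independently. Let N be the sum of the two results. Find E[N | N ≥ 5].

P(N ≥ 5) = 3/4.
Σ over the event: 5·1/6 + 6·1/6 + 7·1/6 + 8·1/8 + 9·1/12 + 10·1/24 = 31/6.
E[N | N ≥ 5] = (31/6) / (3/4) = 62/9.

62/9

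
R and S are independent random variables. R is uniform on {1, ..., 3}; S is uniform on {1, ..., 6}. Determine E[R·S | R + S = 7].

28/3

Outcomes with R + S = 7: (1,6), (2,5), (3,4), each with probability 1/18.
E[R·S | R + S = 7] = (6 + 10 + 12) / 3 = 28/3.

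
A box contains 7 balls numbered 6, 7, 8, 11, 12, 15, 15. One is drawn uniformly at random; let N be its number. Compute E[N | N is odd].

12

P(N is odd) = 4/7.
Σ over the event: 7·1/7 + 11·1/7 + 15·2/7 = 48/7.
E[N | N is odd] = (48/7) / (4/7) = 12.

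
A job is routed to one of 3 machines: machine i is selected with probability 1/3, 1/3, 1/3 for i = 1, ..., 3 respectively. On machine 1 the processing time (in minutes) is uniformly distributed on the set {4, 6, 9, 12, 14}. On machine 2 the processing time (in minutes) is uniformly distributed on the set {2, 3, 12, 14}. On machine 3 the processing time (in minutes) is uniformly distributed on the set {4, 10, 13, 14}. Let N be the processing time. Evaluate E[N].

E[N | machine 1] = (4+6+9+12+14)/5 = 9.
E[N | machine 2] = (2+3+12+14)/4 = 31/4.
E[N | machine 3] = (4+10+13+14)/4 = 41/4.
E[N] = (1/3)·(9) + (1/3)·(31/4) + (1/3)·(41/4) = 9.

9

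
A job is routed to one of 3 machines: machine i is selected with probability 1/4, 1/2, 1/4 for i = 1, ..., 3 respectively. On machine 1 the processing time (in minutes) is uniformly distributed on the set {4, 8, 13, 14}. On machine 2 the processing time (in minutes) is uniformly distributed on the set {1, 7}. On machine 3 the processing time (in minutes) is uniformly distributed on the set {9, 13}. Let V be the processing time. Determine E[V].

115/16

E[V | machine 1] = (4+8+13+14)/4 = 39/4.
E[V | machine 2] = (1+7)/2 = 4.
E[V | machine 3] = (9+13)/2 = 11.
E[V] = (1/4)·(39/4) + (1/2)·(4) + (1/4)·(11) = 115/16.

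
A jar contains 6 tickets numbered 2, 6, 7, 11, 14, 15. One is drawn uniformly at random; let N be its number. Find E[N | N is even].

22/3

P(N is even) = 1/2.
Σ over the event: 2·1/6 + 6·1/6 + 14·1/6 = 11/3.
E[N | N is even] = (11/3) / (1/2) = 22/3.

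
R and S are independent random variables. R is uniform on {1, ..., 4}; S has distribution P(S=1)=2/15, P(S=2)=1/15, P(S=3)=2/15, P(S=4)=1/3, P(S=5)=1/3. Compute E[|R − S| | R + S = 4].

8/5

P(R + S = 4) = 1/12.
Summing |R−S|·P(x,y) over outcomes with R + S = 4 gives 2/15.
E[|R − S| | R + S = 4] = (2/15) / (1/12) = 8/5.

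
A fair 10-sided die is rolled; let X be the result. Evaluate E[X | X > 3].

Given X > 3, X is equally likely to be any of {4, 5, 6, 7, 8, 9, 10}.
E[X | X > 3] = (4 + 5 + 6 + 7 + 8 + 9 + 10) / 7 = 7.

7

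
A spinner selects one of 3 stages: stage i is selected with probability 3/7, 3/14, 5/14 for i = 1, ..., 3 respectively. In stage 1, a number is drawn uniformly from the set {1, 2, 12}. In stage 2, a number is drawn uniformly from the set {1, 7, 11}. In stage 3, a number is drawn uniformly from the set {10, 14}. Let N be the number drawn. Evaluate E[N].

109/14

E[N | stage 1] = (1+2+12)/3 = 5.
E[N | stage 2] = (1+7+11)/3 = 19/3.
E[N | stage 3] = (10+14)/2 = 12.
By the law of total expectation,
E[N] = (3/7)·(5) + (3/14)·(19/3) + (5/14)·(12) = 109/14.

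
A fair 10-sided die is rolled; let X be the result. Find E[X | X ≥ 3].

13/2

Given X ≥ 3, X is equally likely to be any of {3, 4, 5, 6, 7, 8, 9, 10}.
E[X | X ≥ 3] = (3 + 4 + 5 + 6 + 7 + 8 + 9 + 10) / 8 = 13/2.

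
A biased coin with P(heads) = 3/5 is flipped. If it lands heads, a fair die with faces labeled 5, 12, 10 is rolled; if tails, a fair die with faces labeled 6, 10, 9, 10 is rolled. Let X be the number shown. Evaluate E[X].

89/10

E[X | heads] = (5+12+10)/3 = 9.
E[X | tails] = (6+10+9+10)/4 = 35/4.
By the law of total expectation,
E[X] = (3/5)·(9) + (2/5)·(35/4) = 89/10.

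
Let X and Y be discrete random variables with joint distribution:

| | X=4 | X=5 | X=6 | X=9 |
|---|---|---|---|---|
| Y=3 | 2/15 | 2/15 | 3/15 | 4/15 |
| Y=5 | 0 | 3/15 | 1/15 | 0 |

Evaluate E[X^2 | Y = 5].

111/4

P(Y = 5) = 4/15.
Σ X^2·P over the event = 25·(3/15) + 36·(1/15) = 37/5.
E[X^2 | Y = 5] = (37/5) / (4/15) = 111/4.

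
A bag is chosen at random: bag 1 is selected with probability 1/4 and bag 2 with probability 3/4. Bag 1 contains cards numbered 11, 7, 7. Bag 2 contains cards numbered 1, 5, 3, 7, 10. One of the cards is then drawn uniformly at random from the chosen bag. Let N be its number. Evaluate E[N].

E[N | bag 1] = (11+7+7)/3 = 25/3.
E[N | bag 2] = (1+5+3+7+10)/5 = 26/5.
By the law of total expectation,
E[N] = (1/4)·(25/3) + (3/4)·(26/5) = 359/60.

359/60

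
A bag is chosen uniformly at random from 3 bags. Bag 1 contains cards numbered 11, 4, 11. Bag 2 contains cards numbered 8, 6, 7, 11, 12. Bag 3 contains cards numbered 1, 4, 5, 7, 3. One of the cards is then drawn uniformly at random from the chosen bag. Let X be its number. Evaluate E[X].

322/45

E[X | bag 1] = (11+4+11)/3 = 26/3.
E[X | bag 2] = (8+6+7+11+12)/5 = 44/5.
E[X | bag 3] = (1+4+5+7+3)/5 = 4.
E[X] = (1/3)·(26/3) + (1/3)·(44/5) + (1/3)·(4) = 322/45.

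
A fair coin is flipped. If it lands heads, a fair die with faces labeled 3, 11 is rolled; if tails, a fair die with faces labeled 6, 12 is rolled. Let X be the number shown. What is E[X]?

E[X | heads] = (3+11)/2 = 7.
E[X | tails] = (6+12)/2 = 9.
E[X] = (1/2)·(7) + (1/2)·(9) = 8.

8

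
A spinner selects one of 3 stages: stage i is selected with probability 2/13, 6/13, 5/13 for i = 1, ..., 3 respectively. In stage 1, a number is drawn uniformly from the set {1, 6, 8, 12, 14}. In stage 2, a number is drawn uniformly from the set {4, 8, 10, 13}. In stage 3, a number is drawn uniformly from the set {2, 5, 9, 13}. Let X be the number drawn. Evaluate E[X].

2103/260

E[X | stage 1] = (1+6+8+12+14)/5 = 41/5.
E[X | stage 2] = (4+8+10+13)/4 = 35/4.
E[X | stage 3] = (2+5+9+13)/4 = 29/4.
By the law of total expectation,
E[X] = (2/13)·(41/5) + (6/13)·(35/4) + (5/13)·(29/4) = 2103/260.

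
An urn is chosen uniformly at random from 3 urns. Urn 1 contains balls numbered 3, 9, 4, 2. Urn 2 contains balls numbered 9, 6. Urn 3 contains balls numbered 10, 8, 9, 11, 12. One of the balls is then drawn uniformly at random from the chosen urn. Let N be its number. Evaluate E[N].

22/3

E[N | urn 1] = (3+9+4+2)/4 = 9/2.
E[N | urn 2] = (9+6)/2 = 15/2.
E[N | urn 3] = (10+8+9+11+12)/5 = 10.
By the law of total expectation,
E[N] = (1/3)·(9/2) + (1/3)·(15/2) + (1/3)·(10) = 22/3.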